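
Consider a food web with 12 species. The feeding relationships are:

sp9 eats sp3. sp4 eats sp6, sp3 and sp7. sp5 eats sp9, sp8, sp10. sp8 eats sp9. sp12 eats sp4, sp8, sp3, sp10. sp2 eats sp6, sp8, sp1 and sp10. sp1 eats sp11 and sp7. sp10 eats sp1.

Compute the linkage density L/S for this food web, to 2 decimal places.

L/S = 1.58

There are L = 19 links among S = 12 species.
L/S = 19/12 = 1.5833 ≈ 1.58.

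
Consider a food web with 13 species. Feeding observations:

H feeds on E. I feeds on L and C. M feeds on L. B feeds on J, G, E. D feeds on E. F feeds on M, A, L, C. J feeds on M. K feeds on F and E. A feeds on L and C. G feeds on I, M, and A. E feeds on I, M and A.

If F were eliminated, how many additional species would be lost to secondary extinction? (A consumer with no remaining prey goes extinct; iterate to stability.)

Remove F.
Every predator of it retains at least one other prey: K still has E.
No consumer loses all prey, so no secondary extinctions occur.

0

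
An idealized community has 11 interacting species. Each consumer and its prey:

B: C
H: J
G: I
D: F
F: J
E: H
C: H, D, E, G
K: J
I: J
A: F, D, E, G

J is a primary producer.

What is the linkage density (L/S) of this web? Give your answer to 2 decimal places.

There are L = 16 links among S = 11 species.
L/S = 16/11 = 1.4545 ≈ 1.45.

L/S = 1.45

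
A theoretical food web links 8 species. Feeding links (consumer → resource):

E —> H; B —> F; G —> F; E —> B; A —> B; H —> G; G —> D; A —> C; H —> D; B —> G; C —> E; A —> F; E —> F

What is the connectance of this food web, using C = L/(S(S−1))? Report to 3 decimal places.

The web has S = 8 species and L = 13 feeding links.
C = L / (S(S−1)) = 13 / 56 = 0.2321 ≈ 0.232.

C = 0.232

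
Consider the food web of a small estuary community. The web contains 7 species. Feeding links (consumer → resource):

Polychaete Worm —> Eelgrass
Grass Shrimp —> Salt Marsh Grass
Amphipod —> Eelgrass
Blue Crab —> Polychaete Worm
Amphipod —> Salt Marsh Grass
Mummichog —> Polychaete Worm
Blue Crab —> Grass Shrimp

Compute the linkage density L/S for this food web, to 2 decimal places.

There are L = 7 links among S = 7 species.
L/S = 7/7 = 1.0000 ≈ 1.00.

L/S = 1.00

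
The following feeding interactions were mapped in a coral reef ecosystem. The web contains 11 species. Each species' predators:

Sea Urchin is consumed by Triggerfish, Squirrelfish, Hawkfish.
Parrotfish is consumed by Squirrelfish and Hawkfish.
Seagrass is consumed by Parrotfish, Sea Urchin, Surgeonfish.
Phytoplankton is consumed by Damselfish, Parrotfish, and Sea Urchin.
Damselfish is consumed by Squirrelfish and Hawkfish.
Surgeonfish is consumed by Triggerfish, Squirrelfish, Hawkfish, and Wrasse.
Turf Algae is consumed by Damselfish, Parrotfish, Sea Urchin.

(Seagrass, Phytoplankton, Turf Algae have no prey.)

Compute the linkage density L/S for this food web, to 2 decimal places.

There are L = 20 links among S = 11 species.
L/S = 20/11 = 1.8182 ≈ 1.82.

L/S = 1.82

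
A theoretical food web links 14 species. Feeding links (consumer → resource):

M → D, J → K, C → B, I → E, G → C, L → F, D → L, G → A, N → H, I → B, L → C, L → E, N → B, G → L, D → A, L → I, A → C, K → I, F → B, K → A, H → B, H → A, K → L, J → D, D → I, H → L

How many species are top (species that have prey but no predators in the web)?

4

Top species (has prey, but nothing eats it): G, N, M, J.
Count: 4.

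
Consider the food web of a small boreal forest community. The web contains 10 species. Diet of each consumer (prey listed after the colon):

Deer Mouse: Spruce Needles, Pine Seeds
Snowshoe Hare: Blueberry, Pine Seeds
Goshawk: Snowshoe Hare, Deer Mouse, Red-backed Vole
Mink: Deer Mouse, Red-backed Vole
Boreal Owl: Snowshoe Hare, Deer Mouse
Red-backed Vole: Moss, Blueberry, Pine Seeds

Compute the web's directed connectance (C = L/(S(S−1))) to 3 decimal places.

The web has S = 10 species and L = 14 feeding links.
C = L / (S(S−1)) = 14 / 90 = 0.1556 ≈ 0.156.

C = 0.156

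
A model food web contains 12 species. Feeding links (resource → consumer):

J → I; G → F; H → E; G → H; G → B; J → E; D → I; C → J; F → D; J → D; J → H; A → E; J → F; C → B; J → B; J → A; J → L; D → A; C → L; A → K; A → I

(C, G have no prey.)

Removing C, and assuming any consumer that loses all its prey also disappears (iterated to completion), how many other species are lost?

Remove C.
Round 1: J (all prey gone) → extinct.
Round 2: L (all prey gone) → extinct.
No further losses. Total secondary extinctions: 2.

2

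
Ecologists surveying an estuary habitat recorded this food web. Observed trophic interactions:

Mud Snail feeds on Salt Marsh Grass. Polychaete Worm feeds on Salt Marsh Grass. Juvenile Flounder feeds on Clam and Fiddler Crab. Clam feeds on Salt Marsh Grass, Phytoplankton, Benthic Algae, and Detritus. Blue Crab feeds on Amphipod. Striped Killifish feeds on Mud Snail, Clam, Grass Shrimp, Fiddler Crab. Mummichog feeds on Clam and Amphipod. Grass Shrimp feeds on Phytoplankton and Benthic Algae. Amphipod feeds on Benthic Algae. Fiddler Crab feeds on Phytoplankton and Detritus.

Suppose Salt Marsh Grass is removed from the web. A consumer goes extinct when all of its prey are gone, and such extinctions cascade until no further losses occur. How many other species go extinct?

Remove Salt Marsh Grass.
Round 1: Mud Snail (all prey gone), Polychaete Worm (all prey gone) → extinct.
No further losses. Total secondary extinctions: 2.

2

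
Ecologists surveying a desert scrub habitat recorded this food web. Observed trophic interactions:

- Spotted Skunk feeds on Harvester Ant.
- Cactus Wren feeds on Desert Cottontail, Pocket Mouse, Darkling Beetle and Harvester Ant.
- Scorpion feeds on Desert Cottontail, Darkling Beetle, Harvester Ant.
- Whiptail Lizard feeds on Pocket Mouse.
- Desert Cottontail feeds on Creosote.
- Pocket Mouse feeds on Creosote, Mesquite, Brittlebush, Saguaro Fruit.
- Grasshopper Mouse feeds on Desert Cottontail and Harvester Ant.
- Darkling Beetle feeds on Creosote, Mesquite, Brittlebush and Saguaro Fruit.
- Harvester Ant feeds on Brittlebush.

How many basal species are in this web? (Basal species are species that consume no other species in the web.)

4

Basal species (no prey listed): Creosote, Mesquite, Brittlebush, Saguaro Fruit.
Count: 4.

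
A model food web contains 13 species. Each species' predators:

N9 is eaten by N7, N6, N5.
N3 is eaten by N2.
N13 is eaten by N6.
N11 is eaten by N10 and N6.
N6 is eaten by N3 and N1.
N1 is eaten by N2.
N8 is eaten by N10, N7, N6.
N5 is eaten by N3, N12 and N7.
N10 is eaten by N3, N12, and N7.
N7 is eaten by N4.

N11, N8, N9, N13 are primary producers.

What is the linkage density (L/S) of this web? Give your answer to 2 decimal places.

L/S = 1.54

There are L = 20 links among S = 13 species.
L/S = 20/13 = 1.5385 ≈ 1.54.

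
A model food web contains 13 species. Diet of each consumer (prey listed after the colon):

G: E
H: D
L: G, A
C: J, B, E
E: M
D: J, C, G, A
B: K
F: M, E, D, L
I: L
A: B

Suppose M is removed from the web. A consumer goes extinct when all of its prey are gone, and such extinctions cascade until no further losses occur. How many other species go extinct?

Remove M.
Round 1: E (all prey gone) → extinct.
Round 2: G (all prey gone) → extinct.
No further losses. Total secondary extinctions: 2.

2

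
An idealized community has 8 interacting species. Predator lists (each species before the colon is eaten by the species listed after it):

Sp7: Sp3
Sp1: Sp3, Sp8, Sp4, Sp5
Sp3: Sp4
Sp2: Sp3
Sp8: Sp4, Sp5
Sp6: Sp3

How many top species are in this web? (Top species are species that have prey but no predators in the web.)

Top species (has prey, but nothing eats it): Sp4, Sp5.
Count: 2.

2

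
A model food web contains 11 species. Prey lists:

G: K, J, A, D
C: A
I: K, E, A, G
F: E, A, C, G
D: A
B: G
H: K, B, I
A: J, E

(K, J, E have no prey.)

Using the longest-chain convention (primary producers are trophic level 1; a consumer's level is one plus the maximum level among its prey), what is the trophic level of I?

Trophic level 5

J is a producer → level 1.
A eats J (level 1); other prey at levels: E 1 → level 2.
D eats A → level 3.
G eats D (level 3); other prey at levels: K 1, J 1, A 2 → level 4.
I eats G (level 4); other prey at levels: K 1, E 1, A 2 → level 5.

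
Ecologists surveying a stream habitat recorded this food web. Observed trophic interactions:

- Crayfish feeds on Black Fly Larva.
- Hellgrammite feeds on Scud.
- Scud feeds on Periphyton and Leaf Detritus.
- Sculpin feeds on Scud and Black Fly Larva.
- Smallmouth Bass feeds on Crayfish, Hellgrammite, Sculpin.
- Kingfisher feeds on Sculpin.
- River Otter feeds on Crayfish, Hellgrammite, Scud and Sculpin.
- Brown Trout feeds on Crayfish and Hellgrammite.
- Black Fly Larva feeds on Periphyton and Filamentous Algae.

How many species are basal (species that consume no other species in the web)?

3

Basal species (no prey listed): Periphyton, Leaf Detritus, Filamentous Algae.
Count: 3.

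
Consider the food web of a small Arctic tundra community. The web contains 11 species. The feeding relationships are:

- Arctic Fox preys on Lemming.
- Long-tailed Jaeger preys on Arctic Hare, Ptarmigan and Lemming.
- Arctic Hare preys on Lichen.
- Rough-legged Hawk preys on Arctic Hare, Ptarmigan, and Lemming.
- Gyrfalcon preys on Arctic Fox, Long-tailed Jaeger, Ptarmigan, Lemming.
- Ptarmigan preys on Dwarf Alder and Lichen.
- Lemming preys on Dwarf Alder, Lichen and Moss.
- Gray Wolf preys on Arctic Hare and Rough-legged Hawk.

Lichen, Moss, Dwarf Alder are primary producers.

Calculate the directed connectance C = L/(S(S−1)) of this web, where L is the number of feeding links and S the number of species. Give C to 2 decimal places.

C = 0.17

The web has S = 11 species and L = 19 feeding links.
C = L / (S(S−1)) = 19 / 110 = 0.1727 ≈ 0.17.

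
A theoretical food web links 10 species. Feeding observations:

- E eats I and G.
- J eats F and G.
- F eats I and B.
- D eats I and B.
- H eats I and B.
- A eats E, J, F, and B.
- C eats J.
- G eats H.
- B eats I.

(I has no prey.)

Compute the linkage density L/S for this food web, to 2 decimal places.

There are L = 17 links among S = 10 species.
L/S = 17/10 = 1.7000 ≈ 1.70.

L/S = 1.70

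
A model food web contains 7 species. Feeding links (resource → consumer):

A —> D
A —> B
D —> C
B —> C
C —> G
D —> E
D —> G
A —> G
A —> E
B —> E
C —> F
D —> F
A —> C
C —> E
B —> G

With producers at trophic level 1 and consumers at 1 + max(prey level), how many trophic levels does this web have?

4

Producers (level 1): A.
A → B → C → G gives G level 4.
No species has a prey at level 4, so no species reaches level 5.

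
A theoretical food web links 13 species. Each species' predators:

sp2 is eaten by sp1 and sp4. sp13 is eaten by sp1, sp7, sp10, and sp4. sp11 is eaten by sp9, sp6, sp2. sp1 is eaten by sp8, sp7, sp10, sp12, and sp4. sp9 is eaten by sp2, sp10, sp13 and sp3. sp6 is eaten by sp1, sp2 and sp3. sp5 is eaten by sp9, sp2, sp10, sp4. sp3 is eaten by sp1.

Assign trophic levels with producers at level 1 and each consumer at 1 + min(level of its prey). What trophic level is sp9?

sp5 is a producer → level 1.
sp9 eats sp5 → level 2.

Trophic level 2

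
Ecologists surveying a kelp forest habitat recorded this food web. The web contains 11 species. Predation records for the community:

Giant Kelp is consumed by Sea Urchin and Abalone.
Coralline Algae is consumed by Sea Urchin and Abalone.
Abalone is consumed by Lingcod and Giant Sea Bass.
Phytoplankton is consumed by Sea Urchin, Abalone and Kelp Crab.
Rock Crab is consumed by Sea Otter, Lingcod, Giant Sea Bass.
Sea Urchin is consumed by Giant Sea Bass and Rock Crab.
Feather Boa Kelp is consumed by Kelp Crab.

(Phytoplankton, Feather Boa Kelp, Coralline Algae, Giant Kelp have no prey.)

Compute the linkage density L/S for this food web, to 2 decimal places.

L/S = 1.36

There are L = 15 links among S = 11 species.
L/S = 15/11 = 1.3636 ≈ 1.36.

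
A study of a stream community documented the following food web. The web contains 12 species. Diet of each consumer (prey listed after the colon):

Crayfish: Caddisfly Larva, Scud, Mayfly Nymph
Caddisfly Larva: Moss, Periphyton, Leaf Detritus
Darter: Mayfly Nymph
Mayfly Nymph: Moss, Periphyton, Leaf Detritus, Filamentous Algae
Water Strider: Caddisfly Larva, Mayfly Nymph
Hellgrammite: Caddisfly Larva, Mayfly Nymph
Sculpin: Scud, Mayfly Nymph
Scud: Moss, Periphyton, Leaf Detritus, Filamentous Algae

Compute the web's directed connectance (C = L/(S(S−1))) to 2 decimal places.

The web has S = 12 species and L = 21 feeding links.
C = L / (S(S−1)) = 21 / 132 = 0.1591 ≈ 0.16.

C = 0.16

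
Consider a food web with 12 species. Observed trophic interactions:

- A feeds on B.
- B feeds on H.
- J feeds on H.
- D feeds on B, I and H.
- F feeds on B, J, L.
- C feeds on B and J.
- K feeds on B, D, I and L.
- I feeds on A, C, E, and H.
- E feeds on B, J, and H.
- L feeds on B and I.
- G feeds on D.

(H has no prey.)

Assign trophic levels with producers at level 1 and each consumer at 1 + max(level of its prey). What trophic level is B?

Trophic level 2

H is a producer → level 1.
B eats H → level 2.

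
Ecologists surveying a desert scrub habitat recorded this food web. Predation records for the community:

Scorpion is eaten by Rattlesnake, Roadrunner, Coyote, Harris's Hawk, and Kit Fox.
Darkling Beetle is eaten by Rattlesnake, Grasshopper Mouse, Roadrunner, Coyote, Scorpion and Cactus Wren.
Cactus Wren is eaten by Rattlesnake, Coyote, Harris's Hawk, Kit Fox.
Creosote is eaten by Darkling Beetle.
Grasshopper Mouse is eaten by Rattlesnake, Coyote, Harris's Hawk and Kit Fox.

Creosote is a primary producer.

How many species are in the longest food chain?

One longest chain: Creosote → Darkling Beetle → Scorpion → Harris's Hawk.
It has 4 species and 3 links.

4 species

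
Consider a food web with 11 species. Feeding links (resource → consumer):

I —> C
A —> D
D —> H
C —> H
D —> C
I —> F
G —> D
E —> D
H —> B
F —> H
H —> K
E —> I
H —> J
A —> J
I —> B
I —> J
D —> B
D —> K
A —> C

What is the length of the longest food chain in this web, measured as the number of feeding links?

One longest chain: E → I → F → H → K.
It has 5 species and 4 links.

4 links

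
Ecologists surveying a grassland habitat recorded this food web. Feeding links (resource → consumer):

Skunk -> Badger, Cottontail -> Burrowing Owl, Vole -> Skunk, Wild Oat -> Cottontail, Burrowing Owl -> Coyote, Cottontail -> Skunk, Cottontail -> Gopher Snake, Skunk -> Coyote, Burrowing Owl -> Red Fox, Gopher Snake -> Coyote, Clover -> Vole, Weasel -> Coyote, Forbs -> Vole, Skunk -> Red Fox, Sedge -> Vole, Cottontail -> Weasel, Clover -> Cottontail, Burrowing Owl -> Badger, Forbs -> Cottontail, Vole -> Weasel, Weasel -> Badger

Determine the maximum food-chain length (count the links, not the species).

3 links

One longest chain: Forbs → Cottontail → Gopher Snake → Coyote.
It has 4 species and 3 links.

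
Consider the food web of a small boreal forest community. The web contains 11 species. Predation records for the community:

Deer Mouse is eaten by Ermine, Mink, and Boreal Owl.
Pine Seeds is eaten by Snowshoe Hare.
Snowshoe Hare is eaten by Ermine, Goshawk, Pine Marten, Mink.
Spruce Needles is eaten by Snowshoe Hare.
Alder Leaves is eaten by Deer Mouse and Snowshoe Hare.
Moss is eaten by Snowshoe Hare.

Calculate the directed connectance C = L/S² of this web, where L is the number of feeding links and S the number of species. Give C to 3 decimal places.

C = 0.099

The web has S = 11 species and L = 12 feeding links.
C = L / S² = 12 / 121 = 0.0992 ≈ 0.099.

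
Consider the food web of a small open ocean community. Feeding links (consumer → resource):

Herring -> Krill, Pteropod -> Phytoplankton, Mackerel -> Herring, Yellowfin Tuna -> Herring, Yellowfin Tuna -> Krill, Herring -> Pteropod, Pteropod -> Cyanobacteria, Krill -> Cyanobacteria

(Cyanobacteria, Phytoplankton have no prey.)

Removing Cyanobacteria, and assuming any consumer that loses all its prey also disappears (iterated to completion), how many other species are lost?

Remove Cyanobacteria.
Round 1: Krill (all prey gone) → extinct.
No further losses. Total secondary extinctions: 1.

1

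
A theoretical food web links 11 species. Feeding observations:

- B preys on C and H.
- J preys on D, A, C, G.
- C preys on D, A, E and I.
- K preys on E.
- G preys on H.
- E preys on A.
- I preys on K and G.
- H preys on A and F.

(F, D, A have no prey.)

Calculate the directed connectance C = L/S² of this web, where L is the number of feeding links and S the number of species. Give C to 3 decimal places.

The web has S = 11 species and L = 17 feeding links.
C = L / S² = 17 / 121 = 0.1405 ≈ 0.140.

C = 0.140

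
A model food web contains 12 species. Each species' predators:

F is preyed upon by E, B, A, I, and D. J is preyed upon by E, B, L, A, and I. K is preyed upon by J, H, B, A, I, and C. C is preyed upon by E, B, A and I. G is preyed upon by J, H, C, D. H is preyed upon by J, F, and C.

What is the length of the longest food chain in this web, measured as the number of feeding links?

One longest chain: G → H → F → D.
It has 4 species and 3 links.

3 links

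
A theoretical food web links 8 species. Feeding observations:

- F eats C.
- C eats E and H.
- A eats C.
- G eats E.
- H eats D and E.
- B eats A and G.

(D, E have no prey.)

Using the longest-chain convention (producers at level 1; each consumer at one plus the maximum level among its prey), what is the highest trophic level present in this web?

Producers (level 1): D, E.
D → H → C → A → B gives B level 5.
No species has a prey at level 5, so no species reaches level 6.

5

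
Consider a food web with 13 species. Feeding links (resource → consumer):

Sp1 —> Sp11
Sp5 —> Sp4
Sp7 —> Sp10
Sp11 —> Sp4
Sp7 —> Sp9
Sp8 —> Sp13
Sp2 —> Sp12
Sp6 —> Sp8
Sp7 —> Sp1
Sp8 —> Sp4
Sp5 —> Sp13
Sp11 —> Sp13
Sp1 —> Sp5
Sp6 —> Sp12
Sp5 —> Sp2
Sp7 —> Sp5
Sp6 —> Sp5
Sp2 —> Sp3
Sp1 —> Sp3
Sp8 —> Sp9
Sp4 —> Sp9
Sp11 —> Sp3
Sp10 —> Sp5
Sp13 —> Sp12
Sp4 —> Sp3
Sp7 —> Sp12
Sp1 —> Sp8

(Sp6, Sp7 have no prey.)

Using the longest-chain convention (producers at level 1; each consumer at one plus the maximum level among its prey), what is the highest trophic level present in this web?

5

Producers (level 1): Sp6, Sp7.
Sp7 → Sp1 → Sp8 → Sp4 → Sp9 gives Sp9 level 5.
No species has a prey at level 5, so no species reaches level 6.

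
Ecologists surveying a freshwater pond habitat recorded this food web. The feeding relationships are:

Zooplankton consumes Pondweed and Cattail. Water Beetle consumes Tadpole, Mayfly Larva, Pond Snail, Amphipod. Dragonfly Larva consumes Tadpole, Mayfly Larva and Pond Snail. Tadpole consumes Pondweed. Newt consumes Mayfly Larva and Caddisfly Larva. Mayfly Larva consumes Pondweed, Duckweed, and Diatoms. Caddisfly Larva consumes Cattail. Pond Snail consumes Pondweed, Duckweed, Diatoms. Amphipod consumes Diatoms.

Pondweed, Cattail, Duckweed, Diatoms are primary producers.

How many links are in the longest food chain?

One longest chain: Diatoms → Amphipod → Water Beetle.
It has 3 species and 2 links.

2 links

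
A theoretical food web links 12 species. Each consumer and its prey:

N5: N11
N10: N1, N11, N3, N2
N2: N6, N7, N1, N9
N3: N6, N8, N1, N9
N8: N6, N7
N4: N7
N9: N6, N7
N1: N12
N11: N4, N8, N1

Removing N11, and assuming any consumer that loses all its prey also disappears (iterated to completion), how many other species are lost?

1

Remove N11.
Round 1: N5 (all prey gone) → extinct.
No further losses. Total secondary extinctions: 1.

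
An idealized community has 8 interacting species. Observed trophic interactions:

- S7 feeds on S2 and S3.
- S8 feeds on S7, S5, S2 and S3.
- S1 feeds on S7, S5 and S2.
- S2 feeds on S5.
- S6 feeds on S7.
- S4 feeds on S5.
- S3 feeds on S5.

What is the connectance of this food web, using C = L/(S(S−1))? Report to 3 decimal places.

The web has S = 8 species and L = 13 feeding links.
C = L / (S(S−1)) = 13 / 56 = 0.2321 ≈ 0.232.

C = 0.232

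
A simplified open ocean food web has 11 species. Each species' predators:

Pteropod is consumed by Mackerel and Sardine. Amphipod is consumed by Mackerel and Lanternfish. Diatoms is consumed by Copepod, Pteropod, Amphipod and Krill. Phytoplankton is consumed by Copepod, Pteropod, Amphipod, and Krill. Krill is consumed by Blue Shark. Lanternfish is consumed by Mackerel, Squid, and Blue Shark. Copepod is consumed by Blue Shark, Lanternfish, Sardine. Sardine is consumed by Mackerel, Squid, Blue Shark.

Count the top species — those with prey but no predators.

3

Top species (has prey, but nothing eats it): Blue Shark, Squid, Mackerel.
Count: 3.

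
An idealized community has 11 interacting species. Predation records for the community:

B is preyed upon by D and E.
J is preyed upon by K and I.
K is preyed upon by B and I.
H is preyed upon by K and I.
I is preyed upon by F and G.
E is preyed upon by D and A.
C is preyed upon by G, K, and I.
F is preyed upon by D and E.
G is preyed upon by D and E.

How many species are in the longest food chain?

One longest chain: C → K → I → F → E → A.
It has 6 species and 5 links.

6 species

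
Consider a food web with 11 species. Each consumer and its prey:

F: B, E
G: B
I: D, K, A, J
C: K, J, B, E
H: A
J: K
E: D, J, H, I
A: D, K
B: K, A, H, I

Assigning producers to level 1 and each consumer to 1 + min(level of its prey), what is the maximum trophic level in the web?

3

Producers (level 1): D, K.
Following each consumer down to its lowest-level prey: K → B → F (levels 1 through 3).
All prey of F (B 2, E 2) are at level 2 or above, so F is at level 1 + 2 = 3.
Every consumer has at least one prey at level 2 or below, so none exceeds level 3.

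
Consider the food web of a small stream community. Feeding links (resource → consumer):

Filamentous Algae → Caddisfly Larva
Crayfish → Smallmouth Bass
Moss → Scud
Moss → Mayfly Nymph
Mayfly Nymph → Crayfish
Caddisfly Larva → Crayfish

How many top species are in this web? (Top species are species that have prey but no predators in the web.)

Top species (has prey, but nothing eats it): Scud, Smallmouth Bass.
Count: 2.

2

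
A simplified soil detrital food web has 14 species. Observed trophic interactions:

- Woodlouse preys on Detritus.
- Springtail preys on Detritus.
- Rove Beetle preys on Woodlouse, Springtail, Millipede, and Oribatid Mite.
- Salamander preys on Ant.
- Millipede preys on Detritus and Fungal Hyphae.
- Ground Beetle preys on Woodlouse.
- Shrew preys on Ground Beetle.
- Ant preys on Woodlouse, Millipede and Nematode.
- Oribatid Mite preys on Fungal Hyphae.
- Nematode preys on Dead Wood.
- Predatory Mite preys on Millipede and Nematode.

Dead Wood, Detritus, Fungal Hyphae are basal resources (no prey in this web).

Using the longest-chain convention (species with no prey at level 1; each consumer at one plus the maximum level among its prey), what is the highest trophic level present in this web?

Basal resources (level 1): Dead Wood, Detritus, Fungal Hyphae.
Detritus → Woodlouse → Ground Beetle → Shrew gives Shrew level 4.
No species has a prey at level 4, so no species reaches level 5.

4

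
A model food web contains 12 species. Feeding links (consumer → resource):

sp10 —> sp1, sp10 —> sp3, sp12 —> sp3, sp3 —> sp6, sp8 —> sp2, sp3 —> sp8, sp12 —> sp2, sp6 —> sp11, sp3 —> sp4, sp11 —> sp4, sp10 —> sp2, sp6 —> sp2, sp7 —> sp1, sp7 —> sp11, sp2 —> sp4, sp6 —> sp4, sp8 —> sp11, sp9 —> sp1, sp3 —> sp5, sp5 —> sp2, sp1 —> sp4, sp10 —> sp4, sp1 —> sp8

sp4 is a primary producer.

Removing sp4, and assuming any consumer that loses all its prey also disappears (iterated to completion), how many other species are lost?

Remove sp4.
Round 1: sp2 (all prey gone), sp11 (all prey gone) → extinct.
Round 2: sp6 (all prey gone), sp8 (all prey gone), sp5 (all prey gone) → extinct.
Round 3: sp1 (all prey gone), sp3 (all prey gone) → extinct.
Round 4: sp7 (all prey gone), sp10 (all prey gone), sp12 (all prey gone), sp9 (all prey gone) → extinct.
No further losses. Total secondary extinctions: 11.

11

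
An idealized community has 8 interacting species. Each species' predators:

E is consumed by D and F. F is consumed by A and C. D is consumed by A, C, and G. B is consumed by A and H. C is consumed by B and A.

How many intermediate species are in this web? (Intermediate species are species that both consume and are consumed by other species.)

4

Intermediate species (has both prey and predators): D, F, C, B.
Count: 4.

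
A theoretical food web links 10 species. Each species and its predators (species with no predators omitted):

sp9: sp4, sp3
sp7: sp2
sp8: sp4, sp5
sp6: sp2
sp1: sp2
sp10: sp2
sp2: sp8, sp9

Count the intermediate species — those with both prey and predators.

Intermediate species (has both prey and predators): sp2, sp8, sp9.
Count: 3.

3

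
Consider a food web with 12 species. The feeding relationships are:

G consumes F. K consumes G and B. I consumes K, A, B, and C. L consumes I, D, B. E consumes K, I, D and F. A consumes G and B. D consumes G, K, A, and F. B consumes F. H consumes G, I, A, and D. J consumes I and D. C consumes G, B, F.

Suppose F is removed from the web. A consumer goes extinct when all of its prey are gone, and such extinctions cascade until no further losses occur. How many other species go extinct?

Remove F.
Round 1: G (all prey gone), B (all prey gone) → extinct.
Round 2: C (all prey gone), K (all prey gone), A (all prey gone) → extinct.
Round 3: D (all prey gone), I (all prey gone) → extinct.
Round 4: L (all prey gone), E (all prey gone), H (all prey gone), J (all prey gone) → extinct.
No further losses. Total secondary extinctions: 11.

11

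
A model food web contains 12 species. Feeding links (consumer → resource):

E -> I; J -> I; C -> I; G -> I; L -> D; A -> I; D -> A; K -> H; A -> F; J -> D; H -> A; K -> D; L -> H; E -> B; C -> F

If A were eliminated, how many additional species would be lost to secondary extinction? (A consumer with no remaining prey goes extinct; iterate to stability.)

Remove A.
Round 1: H (all prey gone), D (all prey gone) → extinct.
Round 2: L (all prey gone), K (all prey gone) → extinct.
No further losses. Total secondary extinctions: 4.

4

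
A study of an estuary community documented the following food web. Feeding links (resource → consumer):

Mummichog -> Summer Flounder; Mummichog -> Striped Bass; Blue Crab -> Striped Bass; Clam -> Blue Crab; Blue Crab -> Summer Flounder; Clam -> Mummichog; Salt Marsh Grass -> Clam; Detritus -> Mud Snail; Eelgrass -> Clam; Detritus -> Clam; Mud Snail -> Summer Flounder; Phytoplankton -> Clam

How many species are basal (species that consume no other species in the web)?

Basal species (no prey listed): Salt Marsh Grass, Eelgrass, Phytoplankton, Detritus.
Count: 4.

4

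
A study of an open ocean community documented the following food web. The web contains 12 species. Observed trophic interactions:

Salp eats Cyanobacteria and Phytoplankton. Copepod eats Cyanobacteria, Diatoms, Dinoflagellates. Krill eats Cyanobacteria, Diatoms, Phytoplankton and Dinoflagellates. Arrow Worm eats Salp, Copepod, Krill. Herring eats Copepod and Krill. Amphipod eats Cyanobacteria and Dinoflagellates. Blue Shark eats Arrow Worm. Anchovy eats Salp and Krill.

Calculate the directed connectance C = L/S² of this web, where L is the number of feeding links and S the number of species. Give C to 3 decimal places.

C = 0.132

The web has S = 12 species and L = 19 feeding links.
C = L / S² = 19 / 144 = 0.1319 ≈ 0.132.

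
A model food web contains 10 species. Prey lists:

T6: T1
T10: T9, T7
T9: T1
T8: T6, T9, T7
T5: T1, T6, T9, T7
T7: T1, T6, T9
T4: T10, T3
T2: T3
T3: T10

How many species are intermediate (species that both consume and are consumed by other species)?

5

Intermediate species (has both prey and predators): T6, T9, T7, T10, T3.
Count: 5.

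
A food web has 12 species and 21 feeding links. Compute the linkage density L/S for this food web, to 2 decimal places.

There are L = 21 links among S = 12 species.
L/S = 21/12 = 1.7500 ≈ 1.75.

L/S = 1.75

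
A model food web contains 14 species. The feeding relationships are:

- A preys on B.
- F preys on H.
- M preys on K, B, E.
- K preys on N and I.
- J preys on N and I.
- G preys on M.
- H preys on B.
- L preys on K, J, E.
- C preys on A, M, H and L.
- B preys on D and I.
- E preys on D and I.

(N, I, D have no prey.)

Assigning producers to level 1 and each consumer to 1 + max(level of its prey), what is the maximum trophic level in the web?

Producers (level 1): N, I, D.
I → B → M → G gives G level 4.
No species has a prey at level 4, so no species reaches level 5.

4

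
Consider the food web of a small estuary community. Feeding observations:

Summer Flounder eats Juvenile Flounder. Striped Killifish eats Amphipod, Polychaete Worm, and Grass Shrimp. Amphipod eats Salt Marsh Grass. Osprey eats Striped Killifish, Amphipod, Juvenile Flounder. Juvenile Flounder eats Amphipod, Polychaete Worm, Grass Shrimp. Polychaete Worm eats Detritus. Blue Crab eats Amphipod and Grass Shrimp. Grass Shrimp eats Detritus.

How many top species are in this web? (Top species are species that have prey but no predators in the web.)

Top species (has prey, but nothing eats it): Blue Crab, Osprey, Summer Flounder.
Count: 3.

3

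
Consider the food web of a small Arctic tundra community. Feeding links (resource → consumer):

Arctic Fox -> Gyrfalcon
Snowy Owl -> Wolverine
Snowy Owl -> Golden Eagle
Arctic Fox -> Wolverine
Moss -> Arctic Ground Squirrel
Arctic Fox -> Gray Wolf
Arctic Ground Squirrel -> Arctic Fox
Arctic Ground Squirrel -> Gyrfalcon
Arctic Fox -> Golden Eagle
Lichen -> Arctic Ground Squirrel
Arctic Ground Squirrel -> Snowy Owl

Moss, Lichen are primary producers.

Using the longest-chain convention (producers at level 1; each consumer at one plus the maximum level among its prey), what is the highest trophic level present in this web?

4

Producers (level 1): Moss, Lichen.
Moss → Arctic Ground Squirrel → Arctic Fox → Wolverine gives Wolverine level 4.
No species has a prey at level 4, so no species reaches level 5.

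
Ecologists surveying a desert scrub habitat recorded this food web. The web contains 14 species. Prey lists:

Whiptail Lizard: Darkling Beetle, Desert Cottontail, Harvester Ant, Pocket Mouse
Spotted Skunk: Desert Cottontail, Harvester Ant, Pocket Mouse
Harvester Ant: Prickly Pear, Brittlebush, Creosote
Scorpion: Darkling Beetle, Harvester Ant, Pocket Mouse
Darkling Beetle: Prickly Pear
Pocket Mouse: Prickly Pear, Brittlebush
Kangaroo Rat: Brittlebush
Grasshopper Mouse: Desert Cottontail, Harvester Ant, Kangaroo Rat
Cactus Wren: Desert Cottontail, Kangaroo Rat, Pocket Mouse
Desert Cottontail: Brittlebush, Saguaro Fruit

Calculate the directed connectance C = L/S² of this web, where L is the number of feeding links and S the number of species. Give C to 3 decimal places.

The web has S = 14 species and L = 25 feeding links.
C = L / S² = 25 / 196 = 0.1276 ≈ 0.128.

C = 0.128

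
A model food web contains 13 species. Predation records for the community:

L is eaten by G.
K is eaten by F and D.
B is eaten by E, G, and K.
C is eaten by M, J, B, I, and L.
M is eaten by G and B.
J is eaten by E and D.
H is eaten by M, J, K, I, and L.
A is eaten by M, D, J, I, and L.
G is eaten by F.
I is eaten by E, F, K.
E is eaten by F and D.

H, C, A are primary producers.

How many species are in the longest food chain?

One longest chain: H → M → B → G → F.
It has 5 species and 4 links.

5 species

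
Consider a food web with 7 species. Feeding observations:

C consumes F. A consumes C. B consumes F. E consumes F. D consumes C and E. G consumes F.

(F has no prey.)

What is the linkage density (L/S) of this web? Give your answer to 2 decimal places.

L/S = 1.00

There are L = 7 links among S = 7 species.
L/S = 7/7 = 1.0000 ≈ 1.00.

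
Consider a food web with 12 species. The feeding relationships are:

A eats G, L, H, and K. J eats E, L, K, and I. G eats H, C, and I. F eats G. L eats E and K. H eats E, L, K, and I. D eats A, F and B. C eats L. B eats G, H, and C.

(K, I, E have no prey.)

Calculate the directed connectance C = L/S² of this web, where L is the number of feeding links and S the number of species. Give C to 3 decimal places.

C = 0.174

The web has S = 12 species and L = 25 feeding links.
C = L / S² = 25 / 144 = 0.1736 ≈ 0.174.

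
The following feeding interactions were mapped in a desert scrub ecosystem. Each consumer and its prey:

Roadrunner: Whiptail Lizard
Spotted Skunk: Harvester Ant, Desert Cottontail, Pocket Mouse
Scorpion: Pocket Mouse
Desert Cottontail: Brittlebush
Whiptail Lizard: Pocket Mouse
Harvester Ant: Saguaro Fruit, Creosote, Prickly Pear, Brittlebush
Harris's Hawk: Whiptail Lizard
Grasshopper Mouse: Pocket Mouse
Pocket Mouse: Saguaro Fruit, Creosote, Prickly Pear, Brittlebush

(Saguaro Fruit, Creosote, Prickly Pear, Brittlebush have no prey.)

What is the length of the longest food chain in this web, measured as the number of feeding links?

One longest chain: Saguaro Fruit → Pocket Mouse → Whiptail Lizard → Harris's Hawk.
It has 4 species and 3 links.

3 links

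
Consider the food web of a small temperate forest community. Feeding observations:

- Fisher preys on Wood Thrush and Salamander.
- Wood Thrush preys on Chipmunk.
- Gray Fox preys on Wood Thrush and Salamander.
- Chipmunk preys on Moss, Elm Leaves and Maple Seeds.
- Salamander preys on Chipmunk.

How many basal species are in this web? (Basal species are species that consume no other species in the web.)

3

Basal species (no prey listed): Elm Leaves, Moss, Maple Seeds.
Count: 3.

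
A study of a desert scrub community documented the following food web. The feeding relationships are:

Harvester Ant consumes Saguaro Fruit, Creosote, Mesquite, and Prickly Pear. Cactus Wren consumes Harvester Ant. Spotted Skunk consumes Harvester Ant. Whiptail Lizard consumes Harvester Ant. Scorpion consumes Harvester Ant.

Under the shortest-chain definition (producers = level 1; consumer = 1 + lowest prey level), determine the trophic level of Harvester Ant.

Creosote is a producer → level 1.
Harvester Ant eats Creosote → level 2.

Trophic level 2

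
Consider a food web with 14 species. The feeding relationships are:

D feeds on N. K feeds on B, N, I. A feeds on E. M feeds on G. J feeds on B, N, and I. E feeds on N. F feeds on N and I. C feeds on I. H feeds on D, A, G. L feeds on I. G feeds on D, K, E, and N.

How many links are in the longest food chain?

3 links

One longest chain: N → E → G → H.
It has 4 species and 3 links.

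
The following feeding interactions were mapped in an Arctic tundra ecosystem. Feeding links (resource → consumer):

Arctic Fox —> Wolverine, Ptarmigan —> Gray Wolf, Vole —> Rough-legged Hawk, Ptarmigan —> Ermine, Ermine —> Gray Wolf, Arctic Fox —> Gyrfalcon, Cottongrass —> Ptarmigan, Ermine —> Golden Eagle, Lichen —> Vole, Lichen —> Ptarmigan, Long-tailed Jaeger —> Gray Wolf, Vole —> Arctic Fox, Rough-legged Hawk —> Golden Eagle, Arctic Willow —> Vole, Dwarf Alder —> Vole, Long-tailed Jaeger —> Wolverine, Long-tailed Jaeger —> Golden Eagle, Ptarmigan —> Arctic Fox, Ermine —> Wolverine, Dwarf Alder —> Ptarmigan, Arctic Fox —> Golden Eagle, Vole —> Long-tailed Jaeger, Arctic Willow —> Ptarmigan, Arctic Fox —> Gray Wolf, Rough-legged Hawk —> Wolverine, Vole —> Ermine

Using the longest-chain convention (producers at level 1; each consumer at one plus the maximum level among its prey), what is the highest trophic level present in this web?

Producers (level 1): Arctic Willow, Dwarf Alder, Cottongrass, Lichen.
Arctic Willow → Vole → Ermine → Golden Eagle gives Golden Eagle level 4.
No species has a prey at level 4, so no species reaches level 5.

4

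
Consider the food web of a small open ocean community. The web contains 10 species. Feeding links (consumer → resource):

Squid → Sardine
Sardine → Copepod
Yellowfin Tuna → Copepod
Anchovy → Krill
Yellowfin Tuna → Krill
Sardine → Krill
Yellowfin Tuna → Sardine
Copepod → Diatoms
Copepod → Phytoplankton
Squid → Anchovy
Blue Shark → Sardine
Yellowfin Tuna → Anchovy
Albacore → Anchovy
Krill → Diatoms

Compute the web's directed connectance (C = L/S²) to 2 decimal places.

C = 0.14

The web has S = 10 species and L = 14 feeding links.
C = L / S² = 14 / 100 = 0.1400 ≈ 0.14.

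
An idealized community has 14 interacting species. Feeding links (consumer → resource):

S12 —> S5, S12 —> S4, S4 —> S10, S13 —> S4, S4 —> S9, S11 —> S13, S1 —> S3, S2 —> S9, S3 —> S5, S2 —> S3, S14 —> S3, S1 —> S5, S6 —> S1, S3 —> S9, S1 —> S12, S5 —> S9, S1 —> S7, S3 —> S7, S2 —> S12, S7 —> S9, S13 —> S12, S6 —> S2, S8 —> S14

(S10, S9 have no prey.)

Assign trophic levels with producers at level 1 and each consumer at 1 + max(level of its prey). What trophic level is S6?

Trophic level 5

S9 is a producer → level 1.
S5 eats S9 → level 2.
S3 eats S5 (level 2); other prey at levels: S9 1, S7 2 → level 3.
S1 eats S3 (level 3); other prey at levels: S5 2, S7 2, S12 3 → level 4.
S6 eats S1 (level 4); other prey at levels: S2 4 → level 5.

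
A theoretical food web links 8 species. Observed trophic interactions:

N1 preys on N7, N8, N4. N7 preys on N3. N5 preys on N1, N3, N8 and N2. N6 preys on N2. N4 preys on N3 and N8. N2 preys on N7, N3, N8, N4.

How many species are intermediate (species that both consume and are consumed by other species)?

4

Intermediate species (has both prey and predators): N7, N4, N2, N1.
Count: 4.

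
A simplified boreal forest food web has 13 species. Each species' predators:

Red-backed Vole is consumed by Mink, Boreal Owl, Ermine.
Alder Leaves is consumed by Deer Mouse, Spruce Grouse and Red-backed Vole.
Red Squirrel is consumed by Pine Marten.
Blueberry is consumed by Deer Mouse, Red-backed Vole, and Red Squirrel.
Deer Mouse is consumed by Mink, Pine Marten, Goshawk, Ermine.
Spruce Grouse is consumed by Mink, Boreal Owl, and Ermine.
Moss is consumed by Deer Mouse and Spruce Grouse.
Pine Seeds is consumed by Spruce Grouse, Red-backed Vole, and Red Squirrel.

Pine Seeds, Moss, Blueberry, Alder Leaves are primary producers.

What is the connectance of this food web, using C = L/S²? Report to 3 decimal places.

The web has S = 13 species and L = 22 feeding links.
C = L / S² = 22 / 169 = 0.1302 ≈ 0.130.

C = 0.130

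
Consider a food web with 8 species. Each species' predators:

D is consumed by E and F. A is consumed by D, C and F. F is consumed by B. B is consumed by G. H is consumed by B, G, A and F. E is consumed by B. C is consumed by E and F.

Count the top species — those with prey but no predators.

1

Top species (has prey, but nothing eats it): G.
Count: 1.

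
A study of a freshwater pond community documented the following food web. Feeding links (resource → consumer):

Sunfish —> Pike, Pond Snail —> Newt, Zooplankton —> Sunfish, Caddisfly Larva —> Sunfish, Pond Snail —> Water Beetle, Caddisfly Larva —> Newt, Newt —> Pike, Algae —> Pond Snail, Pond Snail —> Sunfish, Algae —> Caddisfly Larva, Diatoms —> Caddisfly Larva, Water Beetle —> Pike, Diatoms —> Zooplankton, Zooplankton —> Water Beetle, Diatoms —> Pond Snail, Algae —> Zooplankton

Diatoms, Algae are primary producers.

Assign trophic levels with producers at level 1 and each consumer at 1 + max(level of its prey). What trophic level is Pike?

Diatoms is a producer → level 1.
Zooplankton eats Diatoms (level 1); other prey at levels: Algae 1 → level 2.
Water Beetle eats Zooplankton (level 2); other prey at levels: Pond Snail 2 → level 3.
Pike eats Water Beetle (level 3); other prey at levels: Newt 3, Sunfish 3 → level 4.

Trophic level 4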